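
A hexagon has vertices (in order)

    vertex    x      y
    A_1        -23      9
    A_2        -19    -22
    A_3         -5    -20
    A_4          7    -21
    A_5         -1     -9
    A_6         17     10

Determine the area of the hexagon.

Apply Gauss's area formula: 2A = Σ (x_i·y_{i+1} − x_{i+1}·y_i), indices taken mod 6.
Cross-terms: 677, 270, 245, -84, 143, 383  ⇒  Σ = 1634
Area = |Σ|/2 = 817.

817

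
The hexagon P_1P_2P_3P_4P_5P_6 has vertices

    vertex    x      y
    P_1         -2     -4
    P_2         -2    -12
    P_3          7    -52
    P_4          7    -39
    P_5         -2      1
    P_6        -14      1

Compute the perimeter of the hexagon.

128

|P_1P_2| = √((0)² + (-8)²) = √64 = 8
|P_2P_3| = √((9)² + (-40)²) = √1681 = 41
|P_3P_4| = √((0)² + (13)²) = √169 = 13
|P_4P_5| = √((-9)² + (40)²) = √1681 = 41
|P_5P_6| = √((-12)² + (0)²) = √144 = 12
|P_6P_1| = √((12)² + (-5)²) = √169 = 13
Perimeter = 8 + 41 + 13 + 41 + 12 + 13 = 128.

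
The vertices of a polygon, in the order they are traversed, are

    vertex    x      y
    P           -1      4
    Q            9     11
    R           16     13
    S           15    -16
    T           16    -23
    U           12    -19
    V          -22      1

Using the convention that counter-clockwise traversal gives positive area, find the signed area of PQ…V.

Apply Gauss's area formula: 2A = Σ (x_i·y_{i+1} − x_{i+1}·y_i), indices taken mod 7.
Σ = (-47) + (-59) + (-451) + (-89) + (-28) + (-406) + (-87) = -1167
Signed area = Σ/2 = -583.5 (negative ⇒ clockwise traversal).

-583.5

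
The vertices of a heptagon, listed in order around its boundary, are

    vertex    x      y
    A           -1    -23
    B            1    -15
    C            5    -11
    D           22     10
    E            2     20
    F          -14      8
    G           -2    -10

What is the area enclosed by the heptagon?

651

Apply the surveyor's formula: 2A = Σ (x_i·y_{i+1} − x_{i+1}·y_i), indices taken mod 7.
A→B: (-1)(-15) − (1)(-23) = 38
B→C: (1)(-11) − (5)(-15) = 64
C→D: (5)(10) − (22)(-11) = 292
D→E: (22)(20) − (2)(10) = 420
E→F: (2)(8) − (-14)(20) = 296
F→G: (-14)(-10) − (-2)(8) = 156
G→A: (-2)(-23) − (-1)(-10) = 36
Σ = 1302
Area = |Σ|/2 = 651.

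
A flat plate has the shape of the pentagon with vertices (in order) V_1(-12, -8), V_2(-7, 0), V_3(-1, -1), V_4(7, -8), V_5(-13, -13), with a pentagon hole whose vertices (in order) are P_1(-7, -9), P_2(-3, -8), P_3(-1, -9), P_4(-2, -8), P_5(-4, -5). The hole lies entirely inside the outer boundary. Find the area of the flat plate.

132

Outer boundary:
Apply the shoelace (surveyor's) formula: 2A = Σ (x_i·y_{i+1} − x_{i+1}·y_i), indices taken mod 5.
Cross-terms: -56, 7, 15, -195, -52  ⇒  Σ = -281
Area = |Σ|/2 = 140.5.
Hole:
Σ = (29) + (19) + (-10) + (-22) + (1) = 17
Area = |Σ|/2 = 8.5.
Net area = 140.5 − 8.5 = 132.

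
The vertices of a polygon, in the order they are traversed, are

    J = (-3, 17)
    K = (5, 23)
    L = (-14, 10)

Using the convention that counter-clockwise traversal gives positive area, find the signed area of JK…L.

5

Apply the shoelace formula: 2A = Σ (x_i·y_{i+1} − x_{i+1}·y_i), indices taken mod 3.
Σ = (-154) + (372) + (-208) = 10
Signed area = Σ/2 = 5 (positive ⇒ counter-clockwise traversal).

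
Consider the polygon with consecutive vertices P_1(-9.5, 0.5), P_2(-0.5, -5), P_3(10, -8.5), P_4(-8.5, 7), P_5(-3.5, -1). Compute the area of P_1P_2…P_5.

Σ = (47.75) + (54.25) + (-2.25) + (33) + (-11.25) = 121.5
Area = |Σ|/2 = 60.75.

60.75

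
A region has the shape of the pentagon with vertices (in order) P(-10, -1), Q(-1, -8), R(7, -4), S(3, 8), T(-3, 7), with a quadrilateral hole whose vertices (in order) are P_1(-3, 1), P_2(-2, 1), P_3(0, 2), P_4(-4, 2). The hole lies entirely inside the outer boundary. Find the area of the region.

160

Outer boundary:
P→Q: (-10)(-8) − (-1)(-1) = 79
Q→R: (-1)(-4) − (7)(-8) = 60
R→S: (7)(8) − (3)(-4) = 68
S→T: (3)(7) − (-3)(8) = 45
T→P: (-3)(-1) − (-10)(7) = 73
Σ = 325
Area = |Σ|/2 = 162.5.
Hole:
Σ = (-1) + (-4) + (8) + (2) = 5
Area = |Σ|/2 = 2.5.
Net area = 162.5 − 2.5 = 160.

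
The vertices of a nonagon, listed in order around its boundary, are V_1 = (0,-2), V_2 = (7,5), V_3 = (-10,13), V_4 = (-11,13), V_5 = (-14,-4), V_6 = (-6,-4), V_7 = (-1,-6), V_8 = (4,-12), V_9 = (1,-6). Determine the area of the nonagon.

Apply the surveyor's formula: 2A = Σ (x_i·y_{i+1} − x_{i+1}·y_i), indices taken mod 9.
Σ = (14) + (141) + (13) + (226) + (32) + (32) + (36) + (-12) + (-2) = 480
Area = |Σ|/2 = 240.

240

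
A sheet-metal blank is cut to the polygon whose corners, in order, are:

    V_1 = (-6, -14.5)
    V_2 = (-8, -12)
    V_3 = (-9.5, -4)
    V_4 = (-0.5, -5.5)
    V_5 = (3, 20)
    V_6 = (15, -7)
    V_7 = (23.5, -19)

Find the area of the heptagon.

Apply the surveyor's formula: 2A = Σ (x_i·y_{i+1} − x_{i+1}·y_i), indices taken mod 7.
Σ = (-44) + (-82) + (50.25) + (6.5) + (-321) + (-120.5) + (-454.75) = -965.5
Area = |Σ|/2 = 482.75.

482.75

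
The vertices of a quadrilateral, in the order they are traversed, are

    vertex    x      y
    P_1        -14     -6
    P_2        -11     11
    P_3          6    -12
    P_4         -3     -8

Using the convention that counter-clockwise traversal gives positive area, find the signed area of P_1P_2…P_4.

Cross-terms: -220, 66, -84, -94  ⇒  Σ = -332
Signed area = Σ/2 = -166 (negative ⇒ clockwise traversal).

-166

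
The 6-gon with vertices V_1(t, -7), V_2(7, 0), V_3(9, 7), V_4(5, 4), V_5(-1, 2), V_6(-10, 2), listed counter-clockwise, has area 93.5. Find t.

Write out the shoelace sum; only the two edges meeting at V_1 involve t:
2·Area = [((-10)·(-7) − t·2) + (t·0 − 7·(-7))] + 82
       = -2·t + 201 = 187
⇒ t = 7.

7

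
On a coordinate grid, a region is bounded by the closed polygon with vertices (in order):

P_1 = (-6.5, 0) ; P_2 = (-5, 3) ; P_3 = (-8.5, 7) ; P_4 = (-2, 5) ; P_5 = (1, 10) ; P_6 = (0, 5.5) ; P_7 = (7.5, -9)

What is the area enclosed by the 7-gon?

88.375

Cross-terms: -19.5, -9.5, -28.5, -25, 5.5, -41.25, -58.5  ⇒  Σ = -176.75
Area = |Σ|/2 = 88.375.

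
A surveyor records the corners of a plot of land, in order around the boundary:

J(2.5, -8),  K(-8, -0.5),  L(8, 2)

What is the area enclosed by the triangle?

73.125

Σ = (-65.25) + (-12) + (-69) = -146.25
Area = |Σ|/2 = 73.125.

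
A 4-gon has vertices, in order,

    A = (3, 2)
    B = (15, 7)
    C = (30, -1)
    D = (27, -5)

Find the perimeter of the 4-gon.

60

|AB| = √((12)² + (5)²) = √169 = 13
|BC| = √((15)² + (-8)²) = √289 = 17
|CD| = √((-3)² + (-4)²) = √25 = 5
|DA| = √((-24)² + (7)²) = √625 = 25
Perimeter = 13 + 17 + 5 + 25 = 60.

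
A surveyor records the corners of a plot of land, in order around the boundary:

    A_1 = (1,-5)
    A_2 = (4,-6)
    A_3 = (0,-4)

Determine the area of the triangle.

1

Apply the shoelace (surveyor's) formula: 2A = Σ (x_i·y_{i+1} − x_{i+1}·y_i), indices taken mod 3.
Cross-terms: 14, -16, 4  ⇒  Σ = 2
Area = |Σ|/2 = 1.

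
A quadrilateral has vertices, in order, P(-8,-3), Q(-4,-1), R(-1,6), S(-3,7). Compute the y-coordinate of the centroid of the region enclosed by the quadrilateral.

98/47

Apply the surveyor's formula. First the cross-terms c_i = x_i·y_{i+1} − x_{i+1}·y_i:
  -4, -25, 11, 65  ⇒  2A = 47, A = 23.5.
Then Σ (y_i + y_{i+1})·c_i = 294, so ȳ = 294 / (6·23.5) = 98/47.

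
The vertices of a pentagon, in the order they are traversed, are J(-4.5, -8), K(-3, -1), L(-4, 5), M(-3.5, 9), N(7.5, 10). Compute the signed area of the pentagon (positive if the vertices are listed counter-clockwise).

Apply the shoelace (surveyor's) formula: 2A = Σ (x_i·y_{i+1} − x_{i+1}·y_i), indices taken mod 5.
Σ = (-19.5) + (-19) + (-18.5) + (-102.5) + (-15) = -174.5
Signed area = Σ/2 = -87.25 (negative ⇒ clockwise traversal).

-87.25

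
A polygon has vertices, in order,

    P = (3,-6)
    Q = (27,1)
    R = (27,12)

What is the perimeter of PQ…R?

|PQ| = √((24)² + (7)²) = √625 = 25
|QR| = √((0)² + (11)²) = √121 = 11
|RP| = √((-24)² + (-18)²) = √900 = 30
Perimeter = 25 + 11 + 30 = 66.

66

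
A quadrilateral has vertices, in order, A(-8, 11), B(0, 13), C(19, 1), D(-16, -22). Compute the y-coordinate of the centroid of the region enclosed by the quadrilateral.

-424/221

Apply the shoelace formula. First the cross-terms c_i = x_i·y_{i+1} − x_{i+1}·y_i:
  -104, -247, -402, -352  ⇒  2A = -1105, A = -552.5.
Then Σ (y_i + y_{i+1})·c_i = 6360, so ȳ = 6360 / (6·(-552.5)) = -424/221.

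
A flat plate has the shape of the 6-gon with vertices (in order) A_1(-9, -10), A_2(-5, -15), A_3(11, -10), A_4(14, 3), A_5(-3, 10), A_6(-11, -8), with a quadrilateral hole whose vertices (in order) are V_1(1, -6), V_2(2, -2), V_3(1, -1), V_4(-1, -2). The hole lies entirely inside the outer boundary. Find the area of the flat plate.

389.5

Outer boundary:
Apply the surveyor's formula: 2A = Σ (x_i·y_{i+1} − x_{i+1}·y_i), indices taken mod 6.
Σ = (85) + (215) + (173) + (149) + (134) + (38) = 794
Area = |Σ|/2 = 397.
Hole:
Apply the shoelace formula: 2A = Σ (x_i·y_{i+1} − x_{i+1}·y_i), indices taken mod 4.
V_1→V_2: (1)(-2) − (2)(-6) = 10
V_2→V_3: (2)(-1) − (1)(-2) = 0
V_3→V_4: (1)(-2) − (-1)(-1) = -3
V_4→V_1: (-1)(-6) − (1)(-2) = 8
Σ = 15
Area = |Σ|/2 = 7.5.
Net area = 397 − 7.5 = 389.5.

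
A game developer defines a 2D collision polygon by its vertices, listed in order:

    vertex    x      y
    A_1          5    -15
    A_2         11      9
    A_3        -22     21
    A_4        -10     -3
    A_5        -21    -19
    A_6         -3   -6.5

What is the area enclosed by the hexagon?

599.5

Apply the shoelace (surveyor's) formula: 2A = Σ (x_i·y_{i+1} − x_{i+1}·y_i), indices taken mod 6.
A_1→A_2: (5)(9) − (11)(-15) = 210
A_2→A_3: (11)(21) − (-22)(9) = 429
A_3→A_4: (-22)(-3) − (-10)(21) = 276
A_4→A_5: (-10)(-19) − (-21)(-3) = 127
A_5→A_6: (-21)(-6.5) − (-3)(-19) = 79.5
A_6→A_1: (-3)(-15) − (5)(-6.5) = 77.5
Σ = 1199
Area = |Σ|/2 = 599.5.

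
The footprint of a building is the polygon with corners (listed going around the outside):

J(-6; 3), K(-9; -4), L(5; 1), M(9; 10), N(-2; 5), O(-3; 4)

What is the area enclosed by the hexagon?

95

Σ = (51) + (11) + (41) + (65) + (7) + (15) = 190
Area = |Σ|/2 = 95.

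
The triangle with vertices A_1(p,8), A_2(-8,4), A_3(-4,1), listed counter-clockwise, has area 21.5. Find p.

Write out the shoelace sum; only the two edges meeting at A_1 involve p:
2·Area = [((-4)·8 − p·1) + (p·4 − (-8)·8)] + 8
       = 3·p + 40 = 43
⇒ p = 1.

1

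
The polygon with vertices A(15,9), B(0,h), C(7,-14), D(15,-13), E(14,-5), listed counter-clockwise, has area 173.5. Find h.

The doubled signed area Σ (x_i y_{i+1} − x_{i+1} y_i) is linear in h.
With h=0 it equals 427; the coefficient of h is 8 (from the two edges through B).
So 8·h + 427 = 2·173.5 = 347 ⇒ h = -10.

-10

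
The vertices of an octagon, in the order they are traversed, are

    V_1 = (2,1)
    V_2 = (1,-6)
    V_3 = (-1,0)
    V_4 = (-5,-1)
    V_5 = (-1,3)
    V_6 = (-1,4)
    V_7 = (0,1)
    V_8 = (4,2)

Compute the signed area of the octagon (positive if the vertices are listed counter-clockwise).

-20

Apply the shoelace (surveyor's) formula: 2A = Σ (x_i·y_{i+1} − x_{i+1}·y_i), indices taken mod 8.
Σ = (-13) + (-6) + (1) + (-16) + (-1) + (-1) + (-4) + (0) = -40
Signed area = Σ/2 = -20 (negative ⇒ clockwise traversal).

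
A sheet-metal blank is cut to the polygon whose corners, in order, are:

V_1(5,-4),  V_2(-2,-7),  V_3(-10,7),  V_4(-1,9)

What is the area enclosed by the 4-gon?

Apply the surveyor's formula: 2A = Σ (x_i·y_{i+1} − x_{i+1}·y_i), indices taken mod 4.
Σ = (-43) + (-84) + (-83) + (-41) = -251
Area = |Σ|/2 = 125.5.

125.5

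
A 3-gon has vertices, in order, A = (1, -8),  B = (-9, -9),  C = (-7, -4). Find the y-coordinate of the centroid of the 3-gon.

-7

Apply Gauss's area formula. First the cross-terms c_i = x_i·y_{i+1} − x_{i+1}·y_i:
  -81, -27, 60  ⇒  2A = -48, A = -24.
Then Σ (y_i + y_{i+1})·c_i = 1008, so ȳ = 1008 / (6·(-24)) = -7.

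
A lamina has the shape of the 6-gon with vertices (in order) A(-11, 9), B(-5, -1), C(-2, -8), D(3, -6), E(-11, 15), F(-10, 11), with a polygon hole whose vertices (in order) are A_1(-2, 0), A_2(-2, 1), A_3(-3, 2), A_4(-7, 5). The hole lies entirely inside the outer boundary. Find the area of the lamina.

81.5

Outer boundary:
Apply Gauss's area formula: 2A = Σ (x_i·y_{i+1} − x_{i+1}·y_i), indices taken mod 6.
Σ = (56) + (38) + (36) + (-21) + (29) + (31) = 169
Area = |Σ|/2 = 84.5.
Hole:
Apply the shoelace formula: 2A = Σ (x_i·y_{i+1} − x_{i+1}·y_i), indices taken mod 4.
Σ = (-2) + (-1) + (-1) + (10) = 6
Area = |Σ|/2 = 3.
Net area = 84.5 − 3 = 81.5.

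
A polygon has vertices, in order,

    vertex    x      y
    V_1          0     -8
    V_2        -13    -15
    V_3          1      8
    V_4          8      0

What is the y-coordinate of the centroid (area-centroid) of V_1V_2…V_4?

Apply the shoelace formula. First the cross-terms c_i = x_i·y_{i+1} − x_{i+1}·y_i:
  -104, -89, -64, -64  ⇒  2A = -321, A = -160.5.
Then Σ (y_i + y_{i+1})·c_i = 3015, so ȳ = 3015 / (6·(-160.5)) = -335/107.

-335/107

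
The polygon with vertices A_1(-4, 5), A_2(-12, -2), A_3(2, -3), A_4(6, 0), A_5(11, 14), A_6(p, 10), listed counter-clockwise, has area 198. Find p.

-4

Write out the shoelace sum; only the two edges meeting at A_6 involve p:
2·Area = [(11·10 − p·14) + (p·5 − (-4)·10)] + 210
       = -9·p + 360 = 396
⇒ p = -4.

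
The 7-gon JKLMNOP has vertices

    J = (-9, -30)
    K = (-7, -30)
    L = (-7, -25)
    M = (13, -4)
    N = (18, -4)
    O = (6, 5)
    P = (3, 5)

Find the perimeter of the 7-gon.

96

|JK| = √((2)² + (0)²) = √4 = 2
|KL| = √((0)² + (5)²) = √25 = 5
|LM| = √((20)² + (21)²) = √841 = 29
|MN| = √((5)² + (0)²) = √25 = 5
|NO| = √((-12)² + (9)²) = √225 = 15
|OP| = √((-3)² + (0)²) = √9 = 3
|PJ| = √((-12)² + (-35)²) = √1369 = 37
Perimeter = 2 + 5 + 29 + 5 + 15 + 3 + 37 = 96.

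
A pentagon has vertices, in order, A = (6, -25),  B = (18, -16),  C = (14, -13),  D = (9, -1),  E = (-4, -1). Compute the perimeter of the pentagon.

72

|AB| = √((12)² + (9)²) = √225 = 15
|BC| = √((-4)² + (3)²) = √25 = 5
|CD| = √((-5)² + (12)²) = √169 = 13
|DE| = √((-13)² + (0)²) = √169 = 13
|EA| = √((10)² + (-24)²) = √676 = 26
Perimeter = 15 + 5 + 13 + 13 + 26 = 72.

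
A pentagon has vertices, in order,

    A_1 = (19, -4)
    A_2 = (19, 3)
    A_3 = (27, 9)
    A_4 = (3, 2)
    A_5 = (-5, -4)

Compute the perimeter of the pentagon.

|A_1A_2| = √((0)² + (7)²) = √49 = 7
|A_2A_3| = √((8)² + (6)²) = √100 = 10
|A_3A_4| = √((-24)² + (-7)²) = √625 = 25
|A_4A_5| = √((-8)² + (-6)²) = √100 = 10
|A_5A_1| = √((24)² + (0)²) = √576 = 24
Perimeter = 7 + 10 + 25 + 10 + 24 = 76.

76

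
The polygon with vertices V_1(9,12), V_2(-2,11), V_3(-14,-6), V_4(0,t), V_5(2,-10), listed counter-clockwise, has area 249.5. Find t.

Write out the shoelace sum; only the two edges meeting at V_4 involve t:
2·Area = [((-14)·t − 0·(-6)) + (0·(-10) − 2·t)] + 403
       = -16·t + 403 = 499
⇒ t = -6.

-6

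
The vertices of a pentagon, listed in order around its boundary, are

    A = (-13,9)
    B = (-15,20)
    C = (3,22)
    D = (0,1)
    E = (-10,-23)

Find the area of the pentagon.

Σ = (-125) + (-390) + (3) + (10) + (-389) = -891
Area = |Σ|/2 = 445.5.

445.5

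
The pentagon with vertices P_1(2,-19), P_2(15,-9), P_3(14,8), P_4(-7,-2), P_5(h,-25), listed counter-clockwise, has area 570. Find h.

The doubled signed area Σ (x_i y_{i+1} − x_{i+1} y_i) is linear in h.
With h=0 it equals 766; the coefficient of h is -17 (from the two edges through P_5).
So -17·h + 766 = 2·570 = 1140 ⇒ h = -22.

-22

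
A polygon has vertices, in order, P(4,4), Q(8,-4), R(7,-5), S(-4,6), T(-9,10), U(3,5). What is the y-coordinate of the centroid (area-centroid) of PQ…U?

281/107

Apply the shoelace formula. First the cross-terms c_i = x_i·y_{i+1} − x_{i+1}·y_i:
  -48, -12, 22, 14, -75, -8  ⇒  2A = -107, A = -53.5.
Then Σ (y_i + y_{i+1})·c_i = -843, so ȳ = -843 / (6·(-53.5)) = 281/107.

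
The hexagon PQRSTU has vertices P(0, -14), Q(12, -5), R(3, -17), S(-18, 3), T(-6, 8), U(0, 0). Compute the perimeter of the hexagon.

96

|PQ| = √((12)² + (9)²) = √225 = 15
|QR| = √((-9)² + (-12)²) = √225 = 15
|RS| = √((-21)² + (20)²) = √841 = 29
|ST| = √((12)² + (5)²) = √169 = 13
|TU| = √((6)² + (-8)²) = √100 = 10
|UP| = √((0)² + (-14)²) = √196 = 14
Perimeter = 15 + 15 + 29 + 13 + 10 + 14 = 96.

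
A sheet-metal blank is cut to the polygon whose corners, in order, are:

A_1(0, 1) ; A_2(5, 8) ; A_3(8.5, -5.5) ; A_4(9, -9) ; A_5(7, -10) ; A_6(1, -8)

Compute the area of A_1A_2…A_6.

99.75

A_1→A_2: (0)(8) − (5)(1) = -5
A_2→A_3: (5)(-5.5) − (8.5)(8) = -95.5
A_3→A_4: (8.5)(-9) − (9)(-5.5) = -27
A_4→A_5: (9)(-10) − (7)(-9) = -27
A_5→A_6: (7)(-8) − (1)(-10) = -46
A_6→A_1: (1)(1) − (0)(-8) = 1
Σ = -199.5
Area = |Σ|/2 = 99.75.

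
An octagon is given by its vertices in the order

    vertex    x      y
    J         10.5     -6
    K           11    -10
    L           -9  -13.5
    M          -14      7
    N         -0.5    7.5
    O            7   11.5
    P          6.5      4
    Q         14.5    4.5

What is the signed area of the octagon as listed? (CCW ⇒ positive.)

-449.5

Σ = (-39) + (-238.5) + (-252) + (-101.5) + (-58.25) + (-46.75) + (-28.75) + (-134.25) = -899
Signed area = Σ/2 = -449.5 (negative ⇒ clockwise traversal).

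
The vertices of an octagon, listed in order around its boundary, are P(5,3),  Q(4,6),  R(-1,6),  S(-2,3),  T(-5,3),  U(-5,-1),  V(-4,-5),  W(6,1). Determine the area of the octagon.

73

Apply the shoelace formula: 2A = Σ (x_i·y_{i+1} − x_{i+1}·y_i), indices taken mod 8.
Cross-terms: 18, 30, 9, 9, 20, 21, 26, 13  ⇒  Σ = 146
Area = |Σ|/2 = 73.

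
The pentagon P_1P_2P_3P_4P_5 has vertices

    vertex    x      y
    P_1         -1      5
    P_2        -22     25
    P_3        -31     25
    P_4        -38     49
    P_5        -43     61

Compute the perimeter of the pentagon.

|P_1P_2| = √((-21)² + (20)²) = √841 = 29
|P_2P_3| = √((-9)² + (0)²) = √81 = 9
|P_3P_4| = √((-7)² + (24)²) = √625 = 25
|P_4P_5| = √((-5)² + (12)²) = √169 = 13
|P_5P_1| = √((42)² + (-56)²) = √4900 = 70
Perimeter = 29 + 9 + 25 + 13 + 70 = 146.

146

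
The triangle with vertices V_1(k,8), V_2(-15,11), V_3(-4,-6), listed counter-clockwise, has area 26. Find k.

The doubled signed area Σ (x_i y_{i+1} − x_{i+1} y_i) is linear in k.
With k=0 it equals 222; the coefficient of k is 17 (from the two edges through V_1).
So 17·k + 222 = 2·26 = 52 ⇒ k = -10.

-10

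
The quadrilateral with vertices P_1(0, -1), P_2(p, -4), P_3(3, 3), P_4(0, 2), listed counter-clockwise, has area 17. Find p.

Write out the shoelace sum; only the two edges meeting at P_2 involve p:
2·Area = [(0·(-4) − p·(-1)) + (p·3 − 3·(-4))] + 6
       = 4·p + 18 = 34
⇒ p = 4.

4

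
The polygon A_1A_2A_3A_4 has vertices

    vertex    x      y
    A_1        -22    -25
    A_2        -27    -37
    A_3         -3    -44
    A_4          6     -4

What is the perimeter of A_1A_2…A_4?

|A_1A_2| = √((-5)² + (-12)²) = √169 = 13
|A_2A_3| = √((24)² + (-7)²) = √625 = 25
|A_3A_4| = √((9)² + (40)²) = √1681 = 41
|A_4A_1| = √((-28)² + (-21)²) = √1225 = 35
Perimeter = 13 + 25 + 41 + 35 = 114.

114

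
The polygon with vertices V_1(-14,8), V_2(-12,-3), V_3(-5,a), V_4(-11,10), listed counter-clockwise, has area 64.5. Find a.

-4

The doubled signed area Σ (x_i y_{i+1} − x_{i+1} y_i) is linear in a.
With a=0 it equals 125; the coefficient of a is -1 (from the two edges through V_3).
So -1·a + 125 = 2·64.5 = 129 ⇒ a = -4.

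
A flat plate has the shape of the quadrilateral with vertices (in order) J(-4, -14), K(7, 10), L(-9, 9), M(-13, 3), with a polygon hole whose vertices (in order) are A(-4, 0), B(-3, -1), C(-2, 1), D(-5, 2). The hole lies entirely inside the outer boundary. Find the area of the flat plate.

243.5

Outer boundary:
Σ = (58) + (153) + (90) + (194) = 495
Area = |Σ|/2 = 247.5.
Hole:
Apply the shoelace (surveyor's) formula: 2A = Σ (x_i·y_{i+1} − x_{i+1}·y_i), indices taken mod 4.
Cross-terms: 4, -5, 1, 8  ⇒  Σ = 8
Area = |Σ|/2 = 4.
Net area = 247.5 − 4 = 243.5.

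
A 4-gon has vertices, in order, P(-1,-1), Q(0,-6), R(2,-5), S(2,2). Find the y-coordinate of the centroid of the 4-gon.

Apply the shoelace (surveyor's) formula. First the cross-terms c_i = x_i·y_{i+1} − x_{i+1}·y_i:
  6, 12, 14, 0  ⇒  2A = 32, A = 16.
Then Σ (y_i + y_{i+1})·c_i = -216, so ȳ = -216 / (6·16) = -2.25.

-2.25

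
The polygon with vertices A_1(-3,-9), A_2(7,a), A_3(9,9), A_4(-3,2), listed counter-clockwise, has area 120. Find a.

Write out the shoelace sum; only the two edges meeting at A_2 involve a:
2·Area = [((-3)·a − 7·(-9)) + (7·9 − 9·a)] + 78
       = -12·a + 204 = 240
⇒ a = -3.

-3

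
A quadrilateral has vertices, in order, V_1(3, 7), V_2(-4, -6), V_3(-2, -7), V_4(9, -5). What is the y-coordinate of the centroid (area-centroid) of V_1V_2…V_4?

Apply Gauss's area formula. First the cross-terms c_i = x_i·y_{i+1} − x_{i+1}·y_i:
  10, 16, 73, 78  ⇒  2A = 177, A = 88.5.
Then Σ (y_i + y_{i+1})·c_i = -918, so ȳ = -918 / (6·88.5) = -102/59.

-102/59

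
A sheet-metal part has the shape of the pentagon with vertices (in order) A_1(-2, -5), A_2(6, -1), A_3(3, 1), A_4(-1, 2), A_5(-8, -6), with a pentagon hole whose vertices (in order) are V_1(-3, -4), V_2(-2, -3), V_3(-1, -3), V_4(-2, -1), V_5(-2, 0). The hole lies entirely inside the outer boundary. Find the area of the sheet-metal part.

Outer boundary:
Apply the surveyor's formula: 2A = Σ (x_i·y_{i+1} − x_{i+1}·y_i), indices taken mod 5.
Cross-terms: 32, 9, 7, 22, 28  ⇒  Σ = 98
Area = |Σ|/2 = 49.
Hole:
Apply Gauss's area formula: 2A = Σ (x_i·y_{i+1} − x_{i+1}·y_i), indices taken mod 5.
Σ = (1) + (3) + (-5) + (-2) + (8) = 5
Area = |Σ|/2 = 2.5.
Net area = 49 − 2.5 = 46.5.

46.5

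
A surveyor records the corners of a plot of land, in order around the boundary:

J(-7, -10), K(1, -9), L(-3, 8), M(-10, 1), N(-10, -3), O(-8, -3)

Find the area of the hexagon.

Apply the shoelace (surveyor's) formula: 2A = Σ (x_i·y_{i+1} − x_{i+1}·y_i), indices taken mod 6.
J→K: (-7)(-9) − (1)(-10) = 73
K→L: (1)(8) − (-3)(-9) = -19
L→M: (-3)(1) − (-10)(8) = 77
M→N: (-10)(-3) − (-10)(1) = 40
N→O: (-10)(-3) − (-8)(-3) = 6
O→J: (-8)(-10) − (-7)(-3) = 59
Σ = 236
Area = |Σ|/2 = 118.

118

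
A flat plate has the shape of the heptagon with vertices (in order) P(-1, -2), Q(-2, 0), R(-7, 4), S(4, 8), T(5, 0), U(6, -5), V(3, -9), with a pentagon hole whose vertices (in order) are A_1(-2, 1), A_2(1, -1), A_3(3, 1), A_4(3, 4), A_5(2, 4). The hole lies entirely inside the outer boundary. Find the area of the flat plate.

87.5

Outer boundary:
Cross-terms: -4, -8, -72, -40, -25, -39, -15  ⇒  Σ = -203
Area = |Σ|/2 = 101.5.
Hole:
Apply the surveyor's formula: 2A = Σ (x_i·y_{i+1} − x_{i+1}·y_i), indices taken mod 5.
Σ = (1) + (4) + (9) + (4) + (10) = 28
Area = |Σ|/2 = 14.
Net area = 101.5 − 14 = 87.5.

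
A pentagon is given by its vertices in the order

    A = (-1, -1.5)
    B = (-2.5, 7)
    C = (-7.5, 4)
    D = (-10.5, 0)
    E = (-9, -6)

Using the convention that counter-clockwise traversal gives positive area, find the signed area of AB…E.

72.125

Apply the surveyor's formula: 2A = Σ (x_i·y_{i+1} − x_{i+1}·y_i), indices taken mod 5.
A→B: (-1)(7) − (-2.5)(-1.5) = -10.75
B→C: (-2.5)(4) − (-7.5)(7) = 42.5
C→D: (-7.5)(0) − (-10.5)(4) = 42
D→E: (-10.5)(-6) − (-9)(0) = 63
E→A: (-9)(-1.5) − (-1)(-6) = 7.5
Σ = 144.25
Signed area = Σ/2 = 72.125 (positive ⇒ counter-clockwise traversal).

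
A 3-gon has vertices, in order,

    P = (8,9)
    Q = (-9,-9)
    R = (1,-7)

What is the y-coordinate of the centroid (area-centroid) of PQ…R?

Apply the surveyor's formula. First the cross-terms c_i = x_i·y_{i+1} − x_{i+1}·y_i:
  9, 72, 65  ⇒  2A = 146, A = 73.
Then Σ (y_i + y_{i+1})·c_i = -1022, so ȳ = -1022 / (6·73) = -7/3.

-7/3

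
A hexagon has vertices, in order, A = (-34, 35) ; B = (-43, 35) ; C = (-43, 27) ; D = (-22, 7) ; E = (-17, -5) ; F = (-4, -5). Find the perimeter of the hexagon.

122

|AB| = √((-9)² + (0)²) = √81 = 9
|BC| = √((0)² + (-8)²) = √64 = 8
|CD| = √((21)² + (-20)²) = √841 = 29
|DE| = √((5)² + (-12)²) = √169 = 13
|EF| = √((13)² + (0)²) = √169 = 13
|FA| = √((-30)² + (40)²) = √2500 = 50
Perimeter = 9 + 8 + 29 + 13 + 13 + 50 = 122.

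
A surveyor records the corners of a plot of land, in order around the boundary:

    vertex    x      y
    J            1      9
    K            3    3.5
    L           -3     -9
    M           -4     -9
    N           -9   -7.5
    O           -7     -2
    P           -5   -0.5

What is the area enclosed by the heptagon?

92.75

Apply the shoelace (surveyor's) formula: 2A = Σ (x_i·y_{i+1} − x_{i+1}·y_i), indices taken mod 7.
Σ = (-23.5) + (-16.5) + (-9) + (-51) + (-34.5) + (-6.5) + (-44.5) = -185.5
Area = |Σ|/2 = 92.75.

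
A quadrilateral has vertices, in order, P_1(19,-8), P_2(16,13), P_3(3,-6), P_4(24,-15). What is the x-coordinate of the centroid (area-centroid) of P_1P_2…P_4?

Apply the surveyor's formula. First the cross-terms c_i = x_i·y_{i+1} − x_{i+1}·y_i:
  375, -135, 99, 93  ⇒  2A = 432, A = 216.
Then Σ (x_i + x_{i+1})·c_i = 17232, so x̄ = 17232 / (6·216) = 359/27.

359/27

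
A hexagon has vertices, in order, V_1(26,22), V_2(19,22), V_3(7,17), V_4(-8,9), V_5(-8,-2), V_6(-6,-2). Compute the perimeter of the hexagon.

90

|V_1V_2| = √((-7)² + (0)²) = √49 = 7
|V_2V_3| = √((-12)² + (-5)²) = √169 = 13
|V_3V_4| = √((-15)² + (-8)²) = √289 = 17
|V_4V_5| = √((0)² + (-11)²) = √121 = 11
|V_5V_6| = √((2)² + (0)²) = √4 = 2
|V_6V_1| = √((32)² + (24)²) = √1600 = 40
Perimeter = 7 + 13 + 17 + 11 + 2 + 40 = 90.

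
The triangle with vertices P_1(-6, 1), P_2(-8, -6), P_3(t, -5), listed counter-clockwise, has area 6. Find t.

-6

Write out the shoelace sum; only the two edges meeting at P_3 involve t:
2·Area = [((-8)·(-5) − t·(-6)) + (t·1 − (-6)·(-5))] + 44
       = 7·t + 54 = 12
⇒ t = -6.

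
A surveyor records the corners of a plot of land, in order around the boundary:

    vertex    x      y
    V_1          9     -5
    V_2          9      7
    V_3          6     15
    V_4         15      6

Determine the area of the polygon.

58.5

Cross-terms: 108, 93, -189, -129  ⇒  Σ = -117
Area = |Σ|/2 = 58.5.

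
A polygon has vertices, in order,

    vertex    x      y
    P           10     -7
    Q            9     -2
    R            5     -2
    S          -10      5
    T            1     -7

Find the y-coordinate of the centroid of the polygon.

Apply the shoelace formula. First the cross-terms c_i = x_i·y_{i+1} − x_{i+1}·y_i:
  43, -8, 5, 65, 63  ⇒  2A = 168, A = 84.
Then Σ (y_i + y_{i+1})·c_i = -1352, so ȳ = -1352 / (6·84) = -169/63.

-169/63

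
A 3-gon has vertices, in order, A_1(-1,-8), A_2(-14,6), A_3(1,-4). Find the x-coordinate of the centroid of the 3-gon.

-14/3

Apply the surveyor's formula. First the cross-terms c_i = x_i·y_{i+1} − x_{i+1}·y_i:
  -118, 50, -12  ⇒  2A = -80, A = -40.
Then Σ (x_i + x_{i+1})·c_i = 1120, so x̄ = 1120 / (6·(-40)) = -14/3.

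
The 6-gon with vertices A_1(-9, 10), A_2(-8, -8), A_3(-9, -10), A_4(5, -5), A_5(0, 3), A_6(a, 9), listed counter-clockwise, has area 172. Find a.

Write out the shoelace sum; only the two edges meeting at A_6 involve a:
2·Area = [(0·9 − a·3) + (a·10 − (-9)·9)] + 270
       = 7·a + 351 = 344
⇒ a = -1.

-1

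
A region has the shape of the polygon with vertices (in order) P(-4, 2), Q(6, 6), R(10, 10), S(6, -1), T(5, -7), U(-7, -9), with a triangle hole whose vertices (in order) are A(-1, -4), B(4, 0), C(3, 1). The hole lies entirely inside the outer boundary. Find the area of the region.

139

Outer boundary:
Apply the surveyor's formula: 2A = Σ (x_i·y_{i+1} − x_{i+1}·y_i), indices taken mod 6.
Cross-terms: -36, 0, -70, -37, -94, -50  ⇒  Σ = -287
Area = |Σ|/2 = 143.5.
Hole:
Apply Gauss's area formula: 2A = Σ (x_i·y_{i+1} − x_{i+1}·y_i), indices taken mod 3.
Σ = (16) + (4) + (-11) = 9
Area = |Σ|/2 = 4.5.
Net area = 143.5 − 4.5 = 139.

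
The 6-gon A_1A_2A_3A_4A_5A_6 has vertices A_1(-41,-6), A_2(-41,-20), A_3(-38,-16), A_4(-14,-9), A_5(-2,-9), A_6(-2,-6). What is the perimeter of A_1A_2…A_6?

|A_1A_2| = √((0)² + (-14)²) = √196 = 14
|A_2A_3| = √((3)² + (4)²) = √25 = 5
|A_3A_4| = √((24)² + (7)²) = √625 = 25
|A_4A_5| = √((12)² + (0)²) = √144 = 12
|A_5A_6| = √((0)² + (3)²) = √9 = 3
|A_6A_1| = √((-39)² + (0)²) = √1521 = 39
Perimeter = 14 + 5 + 25 + 12 + 3 + 39 = 98.

98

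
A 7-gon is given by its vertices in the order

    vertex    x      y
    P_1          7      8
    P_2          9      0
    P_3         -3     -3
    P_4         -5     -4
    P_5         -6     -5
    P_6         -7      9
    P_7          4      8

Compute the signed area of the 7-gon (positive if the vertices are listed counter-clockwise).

Cross-terms: -72, -27, -3, 1, -89, -92, -24  ⇒  Σ = -306
Signed area = Σ/2 = -153 (negative ⇒ clockwise traversal).

-153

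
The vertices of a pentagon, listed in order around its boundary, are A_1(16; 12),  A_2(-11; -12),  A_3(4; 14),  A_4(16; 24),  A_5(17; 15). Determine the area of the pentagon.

Apply the shoelace (surveyor's) formula: 2A = Σ (x_i·y_{i+1} − x_{i+1}·y_i), indices taken mod 5.
Σ = (-60) + (-106) + (-128) + (-168) + (-36) = -498
Area = |Σ|/2 = 249.

249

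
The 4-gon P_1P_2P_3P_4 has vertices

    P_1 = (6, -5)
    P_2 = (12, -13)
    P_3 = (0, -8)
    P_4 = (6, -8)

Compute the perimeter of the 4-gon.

|P_1P_2| = √((6)² + (-8)²) = √100 = 10
|P_2P_3| = √((-12)² + (5)²) = √169 = 13
|P_3P_4| = √((6)² + (0)²) = √36 = 6
|P_4P_1| = √((0)² + (3)²) = √9 = 3
Perimeter = 10 + 13 + 6 + 3 = 32.

32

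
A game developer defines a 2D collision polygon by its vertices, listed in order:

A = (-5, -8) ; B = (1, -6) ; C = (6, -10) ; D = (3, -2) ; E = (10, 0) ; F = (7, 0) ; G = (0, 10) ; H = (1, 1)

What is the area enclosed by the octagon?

79.5

Apply the surveyor's formula: 2A = Σ (x_i·y_{i+1} − x_{i+1}·y_i), indices taken mod 8.
Cross-terms: 38, 26, 18, 20, 0, 70, -10, -3  ⇒  Σ = 159
Area = |Σ|/2 = 79.5.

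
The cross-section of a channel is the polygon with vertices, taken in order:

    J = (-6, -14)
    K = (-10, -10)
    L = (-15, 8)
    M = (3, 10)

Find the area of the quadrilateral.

233

Apply the surveyor's formula: 2A = Σ (x_i·y_{i+1} − x_{i+1}·y_i), indices taken mod 4.
Σ = (-80) + (-230) + (-174) + (18) = -466
Area = |Σ|/2 = 233.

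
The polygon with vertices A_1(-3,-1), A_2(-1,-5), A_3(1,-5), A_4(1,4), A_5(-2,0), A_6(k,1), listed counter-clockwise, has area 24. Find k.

-6

Write out the shoelace sum; only the two edges meeting at A_6 involve k:
2·Area = [((-2)·1 − k·0) + (k·(-1) − (-3)·1)] + 41
       = -1·k + 42 = 48
⇒ k = -6.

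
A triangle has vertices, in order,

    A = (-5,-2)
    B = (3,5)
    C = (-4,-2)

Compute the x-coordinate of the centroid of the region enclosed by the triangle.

Apply the surveyor's formula. First the cross-terms c_i = x_i·y_{i+1} − x_{i+1}·y_i:
  -19, 14, -2  ⇒  2A = -7, A = -3.5.
Then Σ (x_i + x_{i+1})·c_i = 42, so x̄ = 42 / (6·(-3.5)) = -2.

-2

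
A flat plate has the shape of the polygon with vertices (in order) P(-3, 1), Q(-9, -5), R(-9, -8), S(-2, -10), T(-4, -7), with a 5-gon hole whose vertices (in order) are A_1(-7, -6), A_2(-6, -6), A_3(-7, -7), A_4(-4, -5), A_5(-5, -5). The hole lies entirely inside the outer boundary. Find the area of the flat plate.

Outer boundary:
Apply the surveyor's formula: 2A = Σ (x_i·y_{i+1} − x_{i+1}·y_i), indices taken mod 5.
P→Q: (-3)(-5) − (-9)(1) = 24
Q→R: (-9)(-8) − (-9)(-5) = 27
R→S: (-9)(-10) − (-2)(-8) = 74
S→T: (-2)(-7) − (-4)(-10) = -26
T→P: (-4)(1) − (-3)(-7) = -25
Σ = 74
Area = |Σ|/2 = 37.
Hole:
Apply the shoelace formula: 2A = Σ (x_i·y_{i+1} − x_{i+1}·y_i), indices taken mod 5.
Cross-terms: 6, 0, 7, -5, -5  ⇒  Σ = 3
Area = |Σ|/2 = 1.5.
Net area = 37 − 1.5 = 35.5.

35.5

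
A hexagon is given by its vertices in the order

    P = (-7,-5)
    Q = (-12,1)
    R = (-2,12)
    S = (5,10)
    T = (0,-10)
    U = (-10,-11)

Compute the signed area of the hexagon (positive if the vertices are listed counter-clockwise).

-233

Apply the shoelace formula: 2A = Σ (x_i·y_{i+1} − x_{i+1}·y_i), indices taken mod 6.
Σ = (-67) + (-142) + (-80) + (-50) + (-100) + (-27) = -466
Signed area = Σ/2 = -233 (negative ⇒ clockwise traversal).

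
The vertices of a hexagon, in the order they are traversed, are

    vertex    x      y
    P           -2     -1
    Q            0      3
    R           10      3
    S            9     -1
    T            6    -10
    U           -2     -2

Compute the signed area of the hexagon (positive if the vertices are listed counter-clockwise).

-95.5

Apply the shoelace (surveyor's) formula: 2A = Σ (x_i·y_{i+1} − x_{i+1}·y_i), indices taken mod 6.
Σ = (-6) + (-30) + (-37) + (-84) + (-32) + (-2) = -191
Signed area = Σ/2 = -95.5 (negative ⇒ clockwise traversal).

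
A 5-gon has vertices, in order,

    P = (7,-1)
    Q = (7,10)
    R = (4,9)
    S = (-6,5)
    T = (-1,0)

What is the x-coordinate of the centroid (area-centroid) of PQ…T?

Apply Gauss's area formula. First the cross-terms c_i = x_i·y_{i+1} − x_{i+1}·y_i:
  77, 23, 74, 5, 1  ⇒  2A = 180, A = 90.
Then Σ (x_i + x_{i+1})·c_i = 1154, so x̄ = 1154 / (6·90) = 577/270.

577/270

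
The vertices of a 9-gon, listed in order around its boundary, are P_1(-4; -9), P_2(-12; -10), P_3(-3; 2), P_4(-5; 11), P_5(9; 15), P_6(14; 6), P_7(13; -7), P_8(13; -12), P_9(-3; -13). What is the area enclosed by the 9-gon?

Σ = (-68) + (-54) + (-23) + (-174) + (-156) + (-176) + (-65) + (-205) + (-25) = -946
Area = |Σ|/2 = 473.

473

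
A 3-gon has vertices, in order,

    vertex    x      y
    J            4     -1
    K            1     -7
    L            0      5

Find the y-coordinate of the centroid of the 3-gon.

Apply the surveyor's formula. First the cross-terms c_i = x_i·y_{i+1} − x_{i+1}·y_i:
  -27, 5, -20  ⇒  2A = -42, A = -21.
Then Σ (y_i + y_{i+1})·c_i = 126, so ȳ = 126 / (6·(-21)) = -1.

-1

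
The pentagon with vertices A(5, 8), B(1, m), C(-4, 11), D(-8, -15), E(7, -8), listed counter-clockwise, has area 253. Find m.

The doubled signed area Σ (x_i y_{i+1} − x_{i+1} y_i) is linear in m.
With m=0 it equals 416; the coefficient of m is 9 (from the two edges through B).
So 9·m + 416 = 2·253 = 506 ⇒ m = 10.

10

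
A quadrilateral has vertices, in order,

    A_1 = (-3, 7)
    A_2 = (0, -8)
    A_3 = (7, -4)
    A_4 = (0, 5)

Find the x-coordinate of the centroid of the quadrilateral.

4/3

Apply Gauss's area formula. First the cross-terms c_i = x_i·y_{i+1} − x_{i+1}·y_i:
  24, 56, 35, 15  ⇒  2A = 130, A = 65.
Then Σ (x_i + x_{i+1})·c_i = 520, so x̄ = 520 / (6·65) = 4/3.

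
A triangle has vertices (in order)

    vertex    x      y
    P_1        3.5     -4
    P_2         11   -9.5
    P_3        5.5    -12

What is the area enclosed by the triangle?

Σ = (10.75) + (-79.75) + (20) = -49
Area = |Σ|/2 = 24.5.

24.5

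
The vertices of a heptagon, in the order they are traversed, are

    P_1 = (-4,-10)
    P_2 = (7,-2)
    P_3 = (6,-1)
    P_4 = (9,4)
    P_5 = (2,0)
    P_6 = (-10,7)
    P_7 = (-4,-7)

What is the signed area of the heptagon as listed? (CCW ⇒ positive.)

116

Apply the shoelace formula: 2A = Σ (x_i·y_{i+1} − x_{i+1}·y_i), indices taken mod 7.
Σ = (78) + (5) + (33) + (-8) + (14) + (98) + (12) = 232
Signed area = Σ/2 = 116 (positive ⇒ counter-clockwise traversal).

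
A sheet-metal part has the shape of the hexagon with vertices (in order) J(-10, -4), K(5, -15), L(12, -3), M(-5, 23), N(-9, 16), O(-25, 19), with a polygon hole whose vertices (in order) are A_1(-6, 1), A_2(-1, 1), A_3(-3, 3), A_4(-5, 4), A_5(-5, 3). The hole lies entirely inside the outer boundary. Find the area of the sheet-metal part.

613

Outer boundary:
J→K: (-10)(-15) − (5)(-4) = 170
K→L: (5)(-3) − (12)(-15) = 165
L→M: (12)(23) − (-5)(-3) = 261
M→N: (-5)(16) − (-9)(23) = 127
N→O: (-9)(19) − (-25)(16) = 229
O→J: (-25)(-4) − (-10)(19) = 290
Σ = 1242
Area = |Σ|/2 = 621.
Hole:
Apply the shoelace formula: 2A = Σ (x_i·y_{i+1} − x_{i+1}·y_i), indices taken mod 5.
Σ = (-5) + (0) + (3) + (5) + (13) = 16
Area = |Σ|/2 = 8.
Net area = 621 − 8 = 613.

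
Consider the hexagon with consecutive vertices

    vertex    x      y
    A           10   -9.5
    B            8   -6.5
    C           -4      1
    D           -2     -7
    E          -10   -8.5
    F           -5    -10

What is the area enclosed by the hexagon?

87.5

Apply the surveyor's formula: 2A = Σ (x_i·y_{i+1} − x_{i+1}·y_i), indices taken mod 6.
Cross-terms: 11, -18, 30, -53, 57.5, 147.5  ⇒  Σ = 175
Area = |Σ|/2 = 87.5.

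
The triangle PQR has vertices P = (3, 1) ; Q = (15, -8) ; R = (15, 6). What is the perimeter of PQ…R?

42

|PQ| = √((12)² + (-9)²) = √225 = 15
|QR| = √((0)² + (14)²) = √196 = 14
|RP| = √((-12)² + (-5)²) = √169 = 13
Perimeter = 15 + 14 + 13 = 42.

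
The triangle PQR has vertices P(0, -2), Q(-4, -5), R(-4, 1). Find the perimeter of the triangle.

16

|PQ| = √((-4)² + (-3)²) = √25 = 5
|QR| = √((0)² + (6)²) = √36 = 6
|RP| = √((4)² + (-3)²) = √25 = 5
Perimeter = 5 + 6 + 5 = 16.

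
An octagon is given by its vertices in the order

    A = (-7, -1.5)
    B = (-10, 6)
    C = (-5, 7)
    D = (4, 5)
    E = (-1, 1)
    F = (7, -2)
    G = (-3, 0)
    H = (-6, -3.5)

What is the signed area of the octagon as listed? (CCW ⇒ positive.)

Σ = (-57) + (-40) + (-53) + (9) + (-5) + (-6) + (10.5) + (-15.5) = -157
Signed area = Σ/2 = -78.5 (negative ⇒ clockwise traversal).

-78.5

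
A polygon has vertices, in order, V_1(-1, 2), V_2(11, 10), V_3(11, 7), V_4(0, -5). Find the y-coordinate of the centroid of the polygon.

208/75

Apply the surveyor's formula. First the cross-terms c_i = x_i·y_{i+1} − x_{i+1}·y_i:
  -32, -33, -55, -5  ⇒  2A = -125, A = -62.5.
Then Σ (y_i + y_{i+1})·c_i = -1040, so ȳ = -1040 / (6·(-62.5)) = 208/75.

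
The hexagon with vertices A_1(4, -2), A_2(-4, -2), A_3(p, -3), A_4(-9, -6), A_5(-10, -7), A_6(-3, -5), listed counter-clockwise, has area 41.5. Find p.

Write out the shoelace sum; only the two edges meeting at A_3 involve p:
2·Area = [((-4)·(-3) − p·(-2)) + (p·(-6) − (-9)·(-3))] + 42
       = -4·p + 27 = 83
⇒ p = -14.

-14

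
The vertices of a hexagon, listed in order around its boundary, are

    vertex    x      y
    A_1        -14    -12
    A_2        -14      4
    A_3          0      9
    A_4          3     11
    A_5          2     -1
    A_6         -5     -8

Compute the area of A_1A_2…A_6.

Cross-terms: -224, -126, -27, -25, -21, -52  ⇒  Σ = -475
Area = |Σ|/2 = 237.5.

237.5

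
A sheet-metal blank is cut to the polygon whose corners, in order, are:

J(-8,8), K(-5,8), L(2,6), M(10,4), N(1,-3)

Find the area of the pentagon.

Cross-terms: -24, -46, -52, -34, -16  ⇒  Σ = -172
Area = |Σ|/2 = 86.

86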